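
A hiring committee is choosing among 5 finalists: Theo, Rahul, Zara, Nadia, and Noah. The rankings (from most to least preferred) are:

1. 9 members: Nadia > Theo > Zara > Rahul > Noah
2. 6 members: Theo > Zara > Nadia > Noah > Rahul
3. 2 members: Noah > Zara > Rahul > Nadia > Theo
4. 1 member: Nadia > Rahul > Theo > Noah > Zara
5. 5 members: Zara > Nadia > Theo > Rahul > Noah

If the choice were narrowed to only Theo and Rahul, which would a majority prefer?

Voters preferring Theo to Rahul: 20; preferring Rahul to Theo: 3.
Theo wins the head-to-head.

Theo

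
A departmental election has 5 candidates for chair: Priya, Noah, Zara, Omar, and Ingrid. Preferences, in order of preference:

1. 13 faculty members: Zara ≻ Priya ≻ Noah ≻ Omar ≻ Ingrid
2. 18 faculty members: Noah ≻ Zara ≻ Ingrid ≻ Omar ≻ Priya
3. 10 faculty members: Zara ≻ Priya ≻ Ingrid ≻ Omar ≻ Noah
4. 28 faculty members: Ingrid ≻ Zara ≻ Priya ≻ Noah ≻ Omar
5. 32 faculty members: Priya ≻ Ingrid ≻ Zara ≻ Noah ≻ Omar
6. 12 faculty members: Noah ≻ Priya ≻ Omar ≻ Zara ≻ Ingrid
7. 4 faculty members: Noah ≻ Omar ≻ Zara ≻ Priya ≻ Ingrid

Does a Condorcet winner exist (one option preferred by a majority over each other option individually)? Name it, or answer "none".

none

Checking pairwise contests:
Zara beats Priya 73–44.
Priya beats Noah 83–34.
Ingrid beats Zara 60–57.
Priya beats Omar 95–22.
Priya beats Ingrid 71–46.
Every option loses at least one head-to-head, so there is no Condorcet winner.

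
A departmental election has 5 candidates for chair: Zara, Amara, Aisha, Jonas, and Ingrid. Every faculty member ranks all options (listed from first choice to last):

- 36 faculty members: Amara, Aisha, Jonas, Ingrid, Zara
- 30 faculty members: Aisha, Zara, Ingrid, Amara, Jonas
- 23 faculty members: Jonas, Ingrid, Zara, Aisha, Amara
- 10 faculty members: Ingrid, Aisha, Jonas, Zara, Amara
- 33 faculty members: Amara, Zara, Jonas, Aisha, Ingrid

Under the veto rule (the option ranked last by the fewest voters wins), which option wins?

Last-place votes: Zara 36, Amara 33, Aisha 0, Jonas 30, Ingrid 33.
Aisha is ranked last by the fewest voters, so Aisha wins.

Aisha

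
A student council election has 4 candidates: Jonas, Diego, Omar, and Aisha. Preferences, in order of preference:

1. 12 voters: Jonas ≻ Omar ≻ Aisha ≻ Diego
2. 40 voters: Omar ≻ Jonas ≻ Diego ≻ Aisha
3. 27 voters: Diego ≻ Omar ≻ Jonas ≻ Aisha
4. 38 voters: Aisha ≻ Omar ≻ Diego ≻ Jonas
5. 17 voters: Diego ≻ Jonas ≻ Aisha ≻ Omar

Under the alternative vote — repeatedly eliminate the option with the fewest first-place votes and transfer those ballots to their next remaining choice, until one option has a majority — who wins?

Round 1: Jonas 12, Diego 44, Omar 40, Aisha 38. Eliminate Jonas.
Round 2: Diego 44, Omar 52, Aisha 38. Eliminate Aisha.
Round 3: Diego 44, Omar 90. Omar has a majority.

Omar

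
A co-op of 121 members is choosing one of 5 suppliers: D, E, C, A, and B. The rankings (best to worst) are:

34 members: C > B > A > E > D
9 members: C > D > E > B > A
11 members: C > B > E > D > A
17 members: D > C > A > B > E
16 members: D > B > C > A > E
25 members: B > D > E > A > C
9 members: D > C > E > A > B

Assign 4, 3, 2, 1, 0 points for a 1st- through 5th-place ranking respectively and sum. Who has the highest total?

D: 34·0 + 9·3 + 11·1 + 17·4 + 16·4 + 25·3 + 9·4 = 281
E: 34·1 + 9·2 + 11·2 + 17·0 + 16·0 + 25·2 + 9·2 = 142
C: 34·4 + 9·4 + 11·4 + 17·3 + 16·2 + 25·0 + 9·3 = 326
A: 34·2 + 9·0 + 11·0 + 17·2 + 16·1 + 25·1 + 9·1 = 152
B: 34·3 + 9·1 + 11·3 + 17·1 + 16·3 + 25·4 + 9·0 = 309
C has the highest Borda score (326).

C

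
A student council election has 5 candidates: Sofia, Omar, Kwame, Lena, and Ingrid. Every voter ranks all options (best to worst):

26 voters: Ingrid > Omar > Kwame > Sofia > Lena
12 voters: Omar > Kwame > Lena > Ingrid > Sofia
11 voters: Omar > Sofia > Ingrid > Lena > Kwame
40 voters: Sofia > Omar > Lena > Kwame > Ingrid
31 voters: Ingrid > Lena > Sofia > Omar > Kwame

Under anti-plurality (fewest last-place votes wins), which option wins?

Omar

Last-place votes: Sofia 12, Omar 0, Kwame 42, Lena 26, Ingrid 40.
Omar is ranked last by the fewest voters, so Omar wins.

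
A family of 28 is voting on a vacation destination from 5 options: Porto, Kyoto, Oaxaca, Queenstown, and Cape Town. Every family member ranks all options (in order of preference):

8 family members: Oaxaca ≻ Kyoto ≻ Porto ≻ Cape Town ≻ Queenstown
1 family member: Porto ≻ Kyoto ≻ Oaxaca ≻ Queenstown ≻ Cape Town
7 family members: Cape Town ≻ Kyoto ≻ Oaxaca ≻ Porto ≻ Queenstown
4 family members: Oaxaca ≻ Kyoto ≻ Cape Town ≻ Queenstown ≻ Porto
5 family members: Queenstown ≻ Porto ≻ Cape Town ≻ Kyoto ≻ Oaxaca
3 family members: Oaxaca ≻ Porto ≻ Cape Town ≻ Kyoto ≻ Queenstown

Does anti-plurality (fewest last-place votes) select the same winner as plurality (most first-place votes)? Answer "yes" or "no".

no

Anti-plurality — last-place votes: Porto 4, Kyoto 0, Oaxaca 5, Queenstown 18, Cape Town 1. Winner: Kyoto.
Plurality — first-place votes: Porto 1, Kyoto 0, Oaxaca 15, Queenstown 5, Cape Town 7. Winner: Oaxaca.
The two methods disagree.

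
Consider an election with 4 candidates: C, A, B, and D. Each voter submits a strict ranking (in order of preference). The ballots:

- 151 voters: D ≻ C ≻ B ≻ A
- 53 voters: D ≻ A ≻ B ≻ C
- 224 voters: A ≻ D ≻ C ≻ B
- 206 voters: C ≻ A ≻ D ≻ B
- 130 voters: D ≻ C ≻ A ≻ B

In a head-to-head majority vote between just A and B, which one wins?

A

Voters preferring A to B: 613; preferring B to A: 151.
A wins the head-to-head.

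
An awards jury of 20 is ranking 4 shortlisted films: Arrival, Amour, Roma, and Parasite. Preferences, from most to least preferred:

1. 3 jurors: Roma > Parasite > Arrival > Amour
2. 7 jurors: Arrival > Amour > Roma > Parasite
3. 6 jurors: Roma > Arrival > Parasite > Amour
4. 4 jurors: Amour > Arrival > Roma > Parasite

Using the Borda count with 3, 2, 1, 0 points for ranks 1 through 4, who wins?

Arrival: 3·1 + 7·3 + 6·2 + 4·2 = 44
Amour: 3·0 + 7·2 + 6·0 + 4·3 = 26
Roma: 3·3 + 7·1 + 6·3 + 4·1 = 38
Parasite: 3·2 + 7·0 + 6·1 + 4·0 = 12
Arrival has the highest Borda score (44).

Arrival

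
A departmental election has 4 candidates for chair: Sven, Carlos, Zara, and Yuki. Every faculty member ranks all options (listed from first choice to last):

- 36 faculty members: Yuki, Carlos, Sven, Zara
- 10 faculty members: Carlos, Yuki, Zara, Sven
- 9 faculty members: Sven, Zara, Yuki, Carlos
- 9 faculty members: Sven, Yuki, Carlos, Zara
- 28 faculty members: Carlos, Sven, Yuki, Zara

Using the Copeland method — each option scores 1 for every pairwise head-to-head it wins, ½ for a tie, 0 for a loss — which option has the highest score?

Yuki

Sven: beats Zara; ties Yuki; loses to Carlos → score 1.5.
Carlos: beats Sven and Zara; loses to Yuki → score 2.
Zara: loses to Sven, Carlos, and Yuki → score 0.
Yuki: beats Carlos and Zara; ties Sven → score 2.5.
Yuki has the best pairwise record.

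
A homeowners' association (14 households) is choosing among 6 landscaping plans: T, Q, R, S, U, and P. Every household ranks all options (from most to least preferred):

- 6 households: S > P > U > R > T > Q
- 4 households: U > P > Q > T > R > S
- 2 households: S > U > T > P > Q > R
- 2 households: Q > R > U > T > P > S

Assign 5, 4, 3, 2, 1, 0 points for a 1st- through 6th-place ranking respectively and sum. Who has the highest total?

U

T: 6·1 + 4·2 + 2·3 + 2·2 = 24
Q: 6·0 + 4·3 + 2·1 + 2·5 = 24
R: 6·2 + 4·1 + 2·0 + 2·4 = 24
S: 6·5 + 4·0 + 2·5 + 2·0 = 40
U: 6·3 + 4·5 + 2·4 + 2·3 = 52
P: 6·4 + 4·4 + 2·2 + 2·1 = 46
U has the highest Borda score (52).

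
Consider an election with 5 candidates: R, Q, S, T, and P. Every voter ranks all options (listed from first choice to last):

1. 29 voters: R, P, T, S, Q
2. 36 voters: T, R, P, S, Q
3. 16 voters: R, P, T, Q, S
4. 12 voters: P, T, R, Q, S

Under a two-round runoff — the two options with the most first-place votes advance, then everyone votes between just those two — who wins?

Round 1 first-place votes: R 45, Q 0, S 0, T 36, P 12.
R and T advance.
Runoff: R is preferred to T by 45 voters; T by 48.
T wins the runoff.

T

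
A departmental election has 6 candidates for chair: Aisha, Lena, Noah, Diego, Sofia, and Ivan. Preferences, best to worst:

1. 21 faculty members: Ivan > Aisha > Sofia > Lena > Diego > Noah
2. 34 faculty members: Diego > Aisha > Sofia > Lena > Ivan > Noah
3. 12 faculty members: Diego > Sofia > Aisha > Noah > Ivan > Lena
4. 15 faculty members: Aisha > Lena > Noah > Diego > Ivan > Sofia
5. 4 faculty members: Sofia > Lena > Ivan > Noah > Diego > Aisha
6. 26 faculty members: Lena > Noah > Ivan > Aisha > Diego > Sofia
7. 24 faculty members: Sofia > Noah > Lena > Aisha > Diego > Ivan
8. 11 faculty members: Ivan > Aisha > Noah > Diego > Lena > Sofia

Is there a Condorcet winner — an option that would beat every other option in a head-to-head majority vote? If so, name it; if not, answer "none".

Aisha

Aisha vs Lena: 93–54 for Aisha.
Aisha vs Noah: 93–54 for Aisha.
Aisha vs Diego: 97–50 for Aisha.
Aisha vs Sofia: 107–40 for Aisha.
Aisha vs Ivan: 85–62 for Aisha.
Aisha beats every other option head-to-head.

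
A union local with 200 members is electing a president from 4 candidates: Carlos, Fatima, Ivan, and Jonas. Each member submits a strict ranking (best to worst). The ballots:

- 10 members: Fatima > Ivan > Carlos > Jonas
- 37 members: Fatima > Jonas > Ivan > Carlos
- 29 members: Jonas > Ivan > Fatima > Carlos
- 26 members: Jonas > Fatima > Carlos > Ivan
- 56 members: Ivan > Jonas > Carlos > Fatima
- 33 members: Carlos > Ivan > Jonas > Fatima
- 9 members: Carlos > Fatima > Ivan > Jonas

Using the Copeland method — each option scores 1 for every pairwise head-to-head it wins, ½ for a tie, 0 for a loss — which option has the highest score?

Carlos: loses to Fatima, Ivan, and Jonas → score 0.
Fatima: beats Carlos; loses to Ivan and Jonas → score 1.
Ivan: beats Carlos, Fatima, and Jonas → score 3.
Jonas: beats Carlos and Fatima; loses to Ivan → score 2.
Ivan has the best pairwise record.

Ivan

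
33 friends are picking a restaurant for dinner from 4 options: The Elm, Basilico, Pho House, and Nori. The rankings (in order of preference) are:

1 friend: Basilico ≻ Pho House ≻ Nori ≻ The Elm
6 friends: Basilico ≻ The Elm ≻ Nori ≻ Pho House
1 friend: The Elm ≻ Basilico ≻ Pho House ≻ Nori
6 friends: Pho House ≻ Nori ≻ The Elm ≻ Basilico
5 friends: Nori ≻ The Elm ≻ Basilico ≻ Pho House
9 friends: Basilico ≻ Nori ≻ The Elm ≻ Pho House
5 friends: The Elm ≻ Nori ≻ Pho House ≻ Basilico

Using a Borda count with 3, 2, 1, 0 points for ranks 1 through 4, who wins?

The Elm: 1·0 + 6·2 + 1·3 + 6·1 + 5·2 + 9·1 + 5·3 = 55
Basilico: 1·3 + 6·3 + 1·2 + 6·0 + 5·1 + 9·3 + 5·0 = 55
Pho House: 1·2 + 6·0 + 1·1 + 6·3 + 5·0 + 9·0 + 5·1 = 26
Nori: 1·1 + 6·1 + 1·0 + 6·2 + 5·3 + 9·2 + 5·2 = 62
Nori has the highest Borda score (62).

Nori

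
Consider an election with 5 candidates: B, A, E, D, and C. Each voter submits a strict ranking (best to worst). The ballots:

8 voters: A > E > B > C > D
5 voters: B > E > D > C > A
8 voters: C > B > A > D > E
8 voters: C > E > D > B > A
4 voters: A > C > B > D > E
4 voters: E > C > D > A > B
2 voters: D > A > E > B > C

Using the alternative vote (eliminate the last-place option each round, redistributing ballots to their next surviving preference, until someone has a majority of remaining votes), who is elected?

Round 1: B 5, A 12, E 4, D 2, C 16. Eliminate D.
Round 2: B 5, A 14, E 4, C 16. Eliminate E.
Round 3: B 5, A 14, C 20. C has a majority.

C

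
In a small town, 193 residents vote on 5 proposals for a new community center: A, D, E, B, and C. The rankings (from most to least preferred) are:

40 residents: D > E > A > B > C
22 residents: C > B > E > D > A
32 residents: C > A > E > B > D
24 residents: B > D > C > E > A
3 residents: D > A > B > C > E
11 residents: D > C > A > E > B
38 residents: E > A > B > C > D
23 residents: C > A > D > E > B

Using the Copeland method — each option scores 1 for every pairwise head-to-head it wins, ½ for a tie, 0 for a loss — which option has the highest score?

A: beats B; loses to D, E, and C → score 1.
D: beats A and E; loses to B and C → score 2.
E: beats A and B; loses to D and C → score 2.
B: beats D and C; loses to A and E → score 2.
C: beats A, D, and E; loses to B → score 3.
C has the best pairwise record.

C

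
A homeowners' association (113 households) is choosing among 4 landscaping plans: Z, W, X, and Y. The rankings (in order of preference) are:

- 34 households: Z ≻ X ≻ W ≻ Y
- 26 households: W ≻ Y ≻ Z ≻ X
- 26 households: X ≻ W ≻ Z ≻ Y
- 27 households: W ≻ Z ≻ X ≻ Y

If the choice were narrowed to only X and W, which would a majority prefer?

X

Voters preferring X to W: 60; preferring W to X: 53.
X wins the head-to-head.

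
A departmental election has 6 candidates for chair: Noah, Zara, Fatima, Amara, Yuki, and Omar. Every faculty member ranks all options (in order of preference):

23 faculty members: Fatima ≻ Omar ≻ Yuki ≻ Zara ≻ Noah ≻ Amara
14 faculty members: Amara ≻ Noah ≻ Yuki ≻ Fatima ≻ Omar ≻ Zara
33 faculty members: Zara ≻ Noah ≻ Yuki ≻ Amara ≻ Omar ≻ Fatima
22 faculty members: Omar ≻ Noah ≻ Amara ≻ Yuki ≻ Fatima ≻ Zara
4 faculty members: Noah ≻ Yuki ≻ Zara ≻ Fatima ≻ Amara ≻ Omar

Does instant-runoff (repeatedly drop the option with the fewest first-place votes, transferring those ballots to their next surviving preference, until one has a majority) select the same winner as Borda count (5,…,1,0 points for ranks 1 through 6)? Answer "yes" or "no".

Instant-runoff — R1 Noah 4, Zara 33, Fatima 23, Amara 14, Yuki 0, Omar 22 (Yuki out); R2 Noah 4, Zara 33, Fatima 23, Amara 14, Omar 22 (Noah out); R3 Zara 37, Fatima 23, Amara 14, Omar 22 (Amara out); R4 Zara 37, Fatima 37, Omar 22 (Omar out); R5 Zara 37, Fatima 59 (Fatima winner). Winner: Fatima.
Borda — scores: Noah 319, Zara 223, Fatima 173, Amara 206, Yuki 270, Omar 249. Winner: Noah.
The two methods disagree.

no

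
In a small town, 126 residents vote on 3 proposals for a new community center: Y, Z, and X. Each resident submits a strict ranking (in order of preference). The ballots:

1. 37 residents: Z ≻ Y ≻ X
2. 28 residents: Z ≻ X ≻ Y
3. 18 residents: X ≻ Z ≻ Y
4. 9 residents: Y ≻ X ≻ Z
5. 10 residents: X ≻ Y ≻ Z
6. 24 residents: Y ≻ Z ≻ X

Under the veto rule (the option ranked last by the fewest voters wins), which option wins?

Z

Last-place votes: Y 46, Z 19, X 61.
Z is ranked last by the fewest voters, so Z wins.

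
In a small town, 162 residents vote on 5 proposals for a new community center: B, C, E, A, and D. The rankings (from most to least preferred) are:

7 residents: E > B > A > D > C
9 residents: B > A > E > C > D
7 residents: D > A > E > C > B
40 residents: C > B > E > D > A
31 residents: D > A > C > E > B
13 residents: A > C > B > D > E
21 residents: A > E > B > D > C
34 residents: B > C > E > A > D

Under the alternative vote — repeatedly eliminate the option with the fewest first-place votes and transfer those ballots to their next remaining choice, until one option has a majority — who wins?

C

Round 1: B 43, C 40, E 7, A 34, D 38. Eliminate E.
Round 2: B 50, C 40, A 34, D 38. Eliminate A.
Round 3: B 71, C 53, D 38. Eliminate D.
Round 4: B 71, C 91. C has a majority.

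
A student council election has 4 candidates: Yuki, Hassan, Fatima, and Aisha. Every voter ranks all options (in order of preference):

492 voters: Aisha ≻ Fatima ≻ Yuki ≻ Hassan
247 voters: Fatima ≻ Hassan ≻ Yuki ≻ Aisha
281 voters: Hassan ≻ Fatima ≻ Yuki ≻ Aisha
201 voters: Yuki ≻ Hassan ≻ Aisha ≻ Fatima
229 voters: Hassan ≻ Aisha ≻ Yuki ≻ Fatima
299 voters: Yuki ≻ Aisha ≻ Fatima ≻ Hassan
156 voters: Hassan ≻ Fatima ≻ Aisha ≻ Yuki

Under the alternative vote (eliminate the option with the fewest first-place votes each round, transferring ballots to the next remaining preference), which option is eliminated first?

Fatima

Round 1: Yuki 500, Hassan 666, Fatima 247, Aisha 492. Eliminate Fatima.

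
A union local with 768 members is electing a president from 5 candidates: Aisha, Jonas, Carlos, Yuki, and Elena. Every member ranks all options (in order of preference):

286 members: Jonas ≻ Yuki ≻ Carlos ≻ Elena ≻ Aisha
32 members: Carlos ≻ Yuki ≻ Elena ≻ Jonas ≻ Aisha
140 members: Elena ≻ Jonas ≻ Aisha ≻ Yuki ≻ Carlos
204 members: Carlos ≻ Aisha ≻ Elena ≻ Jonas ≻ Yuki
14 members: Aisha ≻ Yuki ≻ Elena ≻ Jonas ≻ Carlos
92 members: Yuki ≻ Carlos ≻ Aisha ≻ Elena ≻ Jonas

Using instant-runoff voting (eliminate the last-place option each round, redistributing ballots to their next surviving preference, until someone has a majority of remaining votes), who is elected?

Jonas

Round 1: Aisha 14, Jonas 286, Carlos 236, Yuki 92, Elena 140. Eliminate Aisha.
Round 2: Jonas 286, Carlos 236, Yuki 106, Elena 140. Eliminate Yuki.
Round 3: Jonas 286, Carlos 328, Elena 154. Eliminate Elena.
Round 4: Jonas 440, Carlos 328. Jonas has a majority.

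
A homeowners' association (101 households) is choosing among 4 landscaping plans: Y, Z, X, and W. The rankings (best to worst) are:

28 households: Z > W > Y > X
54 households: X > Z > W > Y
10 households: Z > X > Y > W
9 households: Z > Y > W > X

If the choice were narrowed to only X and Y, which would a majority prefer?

Voters preferring X to Y: 64; preferring Y to X: 37.
X wins the head-to-head.

X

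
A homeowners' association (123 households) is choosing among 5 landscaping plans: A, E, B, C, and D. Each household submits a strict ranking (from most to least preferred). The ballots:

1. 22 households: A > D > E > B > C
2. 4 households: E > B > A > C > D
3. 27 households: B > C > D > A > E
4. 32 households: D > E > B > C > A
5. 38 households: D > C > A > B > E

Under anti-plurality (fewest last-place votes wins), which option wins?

Last-place votes: A 32, E 65, B 0, C 22, D 4.
B is ranked last by the fewest voters, so B wins.

B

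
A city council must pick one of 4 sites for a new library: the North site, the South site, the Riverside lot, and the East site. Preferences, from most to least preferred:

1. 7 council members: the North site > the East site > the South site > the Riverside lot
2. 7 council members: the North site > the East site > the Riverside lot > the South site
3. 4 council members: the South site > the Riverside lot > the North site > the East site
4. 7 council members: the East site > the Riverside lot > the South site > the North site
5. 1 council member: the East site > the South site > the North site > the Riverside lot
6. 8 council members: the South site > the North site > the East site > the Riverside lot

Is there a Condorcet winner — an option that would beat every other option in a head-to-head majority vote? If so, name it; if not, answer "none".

none

Checking pairwise contests:
the South site beats the North site 20–14.
the East site beats the South site 22–12.
the North site beats the Riverside lot 23–11.
the North site beats the East site 26–8.
Every option loses at least one head-to-head, so there is no Condorcet winner.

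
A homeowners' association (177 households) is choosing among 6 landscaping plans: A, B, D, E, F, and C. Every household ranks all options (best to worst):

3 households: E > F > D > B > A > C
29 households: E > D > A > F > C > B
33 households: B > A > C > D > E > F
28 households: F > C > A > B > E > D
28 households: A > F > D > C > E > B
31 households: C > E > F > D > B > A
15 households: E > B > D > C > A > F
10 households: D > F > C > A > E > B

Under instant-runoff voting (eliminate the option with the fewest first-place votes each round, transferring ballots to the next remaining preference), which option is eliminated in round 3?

C

Round 1: A 28, B 33, D 10, E 47, F 28, C 31. Eliminate D.
Round 2: A 28, B 33, E 47, F 38, C 31. Eliminate A.
Round 3: B 33, E 47, F 66, C 31. Eliminate C.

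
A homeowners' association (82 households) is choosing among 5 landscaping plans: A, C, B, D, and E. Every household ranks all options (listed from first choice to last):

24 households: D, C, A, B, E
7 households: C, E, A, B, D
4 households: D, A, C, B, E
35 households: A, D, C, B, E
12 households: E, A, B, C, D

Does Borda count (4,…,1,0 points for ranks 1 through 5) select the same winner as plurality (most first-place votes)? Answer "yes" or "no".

yes

Borda — scores: A 250, C 190, B 94, D 217, E 69. Winner: A.
Plurality — first-place votes: A 35, C 7, B 0, D 28, E 12. Winner: A.
The two methods agree.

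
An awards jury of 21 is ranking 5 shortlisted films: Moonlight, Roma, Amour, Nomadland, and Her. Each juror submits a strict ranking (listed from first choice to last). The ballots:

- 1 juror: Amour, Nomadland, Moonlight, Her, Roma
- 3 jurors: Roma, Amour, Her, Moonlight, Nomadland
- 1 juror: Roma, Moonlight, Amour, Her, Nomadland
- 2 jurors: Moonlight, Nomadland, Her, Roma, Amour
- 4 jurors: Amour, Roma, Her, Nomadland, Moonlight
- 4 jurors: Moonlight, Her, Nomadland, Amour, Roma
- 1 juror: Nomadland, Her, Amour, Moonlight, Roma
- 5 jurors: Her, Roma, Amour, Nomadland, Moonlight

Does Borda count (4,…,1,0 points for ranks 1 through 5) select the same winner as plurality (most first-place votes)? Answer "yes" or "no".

Borda — scores: Moonlight 33, Roma 45, Amour 47, Nomadland 30, Her 55. Winner: Her.
Plurality — first-place votes: Moonlight 6, Roma 4, Amour 5, Nomadland 1, Her 5. Winner: Moonlight.
The two methods disagree.

no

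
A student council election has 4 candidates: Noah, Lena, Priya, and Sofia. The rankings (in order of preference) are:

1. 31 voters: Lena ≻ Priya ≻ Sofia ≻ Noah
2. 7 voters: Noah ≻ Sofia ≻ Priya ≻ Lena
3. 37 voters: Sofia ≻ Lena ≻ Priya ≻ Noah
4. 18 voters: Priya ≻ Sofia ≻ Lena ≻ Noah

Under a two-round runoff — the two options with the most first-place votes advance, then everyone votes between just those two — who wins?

Round 1 first-place votes: Noah 7, Lena 31, Priya 18, Sofia 37.
Sofia and Lena advance.
Runoff: Sofia is preferred to Lena by 62 voters; Lena by 31.
Sofia wins the runoff.

Sofia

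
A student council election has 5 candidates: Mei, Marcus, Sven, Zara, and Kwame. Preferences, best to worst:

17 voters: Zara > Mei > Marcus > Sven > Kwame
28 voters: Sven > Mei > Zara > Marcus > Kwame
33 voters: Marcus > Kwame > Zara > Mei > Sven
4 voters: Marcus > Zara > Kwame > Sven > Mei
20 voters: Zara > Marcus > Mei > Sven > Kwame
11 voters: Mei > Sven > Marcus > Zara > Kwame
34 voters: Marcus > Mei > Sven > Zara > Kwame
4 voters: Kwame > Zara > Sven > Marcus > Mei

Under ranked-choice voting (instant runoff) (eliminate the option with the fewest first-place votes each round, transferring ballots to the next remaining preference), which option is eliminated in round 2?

Mei

Round 1: Mei 11, Marcus 71, Sven 28, Zara 37, Kwame 4. Eliminate Kwame.
Round 2: Mei 11, Marcus 71, Sven 28, Zara 41. Eliminate Mei.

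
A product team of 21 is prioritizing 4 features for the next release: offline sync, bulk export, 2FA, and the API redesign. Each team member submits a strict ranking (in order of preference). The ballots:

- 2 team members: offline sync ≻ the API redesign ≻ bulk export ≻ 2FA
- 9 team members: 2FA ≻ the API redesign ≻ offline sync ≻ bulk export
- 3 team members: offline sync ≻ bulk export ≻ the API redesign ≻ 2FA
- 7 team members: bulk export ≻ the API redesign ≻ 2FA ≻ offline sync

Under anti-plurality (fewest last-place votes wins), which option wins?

Last-place votes: offline sync 7, bulk export 9, 2FA 5, the API redesign 0.
the API redesign is ranked last by the fewest voters, so the API redesign wins.

the API redesign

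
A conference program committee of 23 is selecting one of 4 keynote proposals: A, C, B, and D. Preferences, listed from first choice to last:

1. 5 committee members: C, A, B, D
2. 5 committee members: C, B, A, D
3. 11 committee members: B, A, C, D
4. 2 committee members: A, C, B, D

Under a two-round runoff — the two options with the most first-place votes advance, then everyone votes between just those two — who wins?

C

Round 1 first-place votes: A 2, C 10, B 11, D 0.
B and C advance.
Runoff: B is preferred to C by 11 voters; C by 12.
C wins the runoff.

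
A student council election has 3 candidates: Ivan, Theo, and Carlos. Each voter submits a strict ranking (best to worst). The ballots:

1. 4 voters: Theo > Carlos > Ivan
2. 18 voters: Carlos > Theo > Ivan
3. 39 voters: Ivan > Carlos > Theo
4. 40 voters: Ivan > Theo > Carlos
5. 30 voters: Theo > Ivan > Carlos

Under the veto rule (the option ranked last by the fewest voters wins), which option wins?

Ivan

Last-place votes: Ivan 22, Theo 39, Carlos 70.
Ivan is ranked last by the fewest voters, so Ivan wins.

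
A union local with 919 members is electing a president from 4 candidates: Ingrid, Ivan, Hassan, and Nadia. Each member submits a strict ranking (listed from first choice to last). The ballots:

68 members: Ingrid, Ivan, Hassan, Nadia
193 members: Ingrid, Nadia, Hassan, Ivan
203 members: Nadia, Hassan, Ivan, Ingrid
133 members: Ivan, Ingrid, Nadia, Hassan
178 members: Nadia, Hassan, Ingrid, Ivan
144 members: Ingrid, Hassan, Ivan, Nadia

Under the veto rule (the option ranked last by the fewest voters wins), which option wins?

Last-place votes: Ingrid 203, Ivan 371, Hassan 133, Nadia 212.
Hassan is ranked last by the fewest voters, so Hassan wins.

Hassan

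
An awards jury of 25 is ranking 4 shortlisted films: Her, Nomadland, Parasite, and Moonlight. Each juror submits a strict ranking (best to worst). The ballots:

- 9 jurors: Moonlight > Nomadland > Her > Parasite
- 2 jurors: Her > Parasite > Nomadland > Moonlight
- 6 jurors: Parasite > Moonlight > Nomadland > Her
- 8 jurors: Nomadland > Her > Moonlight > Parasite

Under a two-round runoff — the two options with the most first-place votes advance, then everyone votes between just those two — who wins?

Moonlight

Round 1 first-place votes: Her 2, Nomadland 8, Parasite 6, Moonlight 9.
Moonlight and Nomadland advance.
Runoff: Moonlight is preferred to Nomadland by 15 voters; Nomadland by 10.
Moonlight wins the runoff.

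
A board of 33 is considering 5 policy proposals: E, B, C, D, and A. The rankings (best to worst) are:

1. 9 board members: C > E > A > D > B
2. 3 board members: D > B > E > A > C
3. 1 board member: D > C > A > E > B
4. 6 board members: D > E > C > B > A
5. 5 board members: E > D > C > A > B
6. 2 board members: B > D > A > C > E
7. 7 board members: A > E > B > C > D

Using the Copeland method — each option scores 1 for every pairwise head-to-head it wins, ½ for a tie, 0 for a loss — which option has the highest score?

E: beats B, C, D, and A → score 4.
B: loses to E, C, D, and A → score 0.
C: beats B and A; loses to E and D → score 2.
D: beats B, C, and A; loses to E → score 3.
A: beats B; loses to E, C, and D → score 1.
E has the best pairwise record.

E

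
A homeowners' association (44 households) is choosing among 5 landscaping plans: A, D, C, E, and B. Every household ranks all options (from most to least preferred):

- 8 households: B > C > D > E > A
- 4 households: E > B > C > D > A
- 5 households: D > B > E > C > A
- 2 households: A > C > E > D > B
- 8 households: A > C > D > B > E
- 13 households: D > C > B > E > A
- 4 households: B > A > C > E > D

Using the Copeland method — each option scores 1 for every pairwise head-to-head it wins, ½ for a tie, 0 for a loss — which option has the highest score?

C

A: loses to D, C, E, and B → score 0.
D: beats A, E, and B; loses to C → score 3.
C: beats A, D, E, and B → score 4.
E: beats A; loses to D, C, and B → score 1.
B: beats A and E; loses to D and C → score 2.
C has the best pairwise record.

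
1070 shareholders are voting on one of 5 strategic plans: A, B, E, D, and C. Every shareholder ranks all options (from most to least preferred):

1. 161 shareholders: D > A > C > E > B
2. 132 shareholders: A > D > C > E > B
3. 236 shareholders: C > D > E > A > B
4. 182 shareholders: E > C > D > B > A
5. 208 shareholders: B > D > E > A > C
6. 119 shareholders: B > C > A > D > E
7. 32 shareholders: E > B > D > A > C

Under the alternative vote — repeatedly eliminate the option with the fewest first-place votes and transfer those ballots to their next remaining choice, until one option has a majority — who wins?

C

Round 1: A 132, B 327, E 214, D 161, C 236. Eliminate A.
Round 2: B 327, E 214, D 293, C 236. Eliminate E.
Round 3: B 359, D 293, C 418. Eliminate D.
Round 4: B 359, C 711. C has a majority.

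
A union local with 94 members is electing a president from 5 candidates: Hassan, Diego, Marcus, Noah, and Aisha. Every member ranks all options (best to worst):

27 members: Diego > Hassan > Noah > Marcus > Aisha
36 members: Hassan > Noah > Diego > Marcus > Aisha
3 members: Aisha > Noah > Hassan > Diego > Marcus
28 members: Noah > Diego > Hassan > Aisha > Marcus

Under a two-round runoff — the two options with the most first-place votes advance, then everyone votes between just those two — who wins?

Hassan

Round 1 first-place votes: Hassan 36, Diego 27, Marcus 0, Noah 28, Aisha 3.
Hassan and Noah advance.
Runoff: Hassan is preferred to Noah by 63 voters; Noah by 31.
Hassan wins the runoff.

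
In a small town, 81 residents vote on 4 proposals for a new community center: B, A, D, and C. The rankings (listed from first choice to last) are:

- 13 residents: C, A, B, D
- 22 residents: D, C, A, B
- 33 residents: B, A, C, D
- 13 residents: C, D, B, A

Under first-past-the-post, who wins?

B

First-place votes: B 33, A 0, D 22, C 26.
B has the most first-place votes.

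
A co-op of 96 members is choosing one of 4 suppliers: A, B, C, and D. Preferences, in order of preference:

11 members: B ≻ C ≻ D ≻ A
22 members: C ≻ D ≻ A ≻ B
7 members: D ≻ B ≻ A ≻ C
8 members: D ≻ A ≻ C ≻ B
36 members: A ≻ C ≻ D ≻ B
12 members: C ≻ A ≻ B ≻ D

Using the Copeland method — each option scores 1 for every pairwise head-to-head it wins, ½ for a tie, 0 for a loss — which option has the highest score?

A

A: beats B and C; ties D → score 2.5.
B: loses to A, C, and D → score 0.
C: beats B and D; loses to A → score 2.
D: beats B; ties A; loses to C → score 1.5.
A has the best pairwise record.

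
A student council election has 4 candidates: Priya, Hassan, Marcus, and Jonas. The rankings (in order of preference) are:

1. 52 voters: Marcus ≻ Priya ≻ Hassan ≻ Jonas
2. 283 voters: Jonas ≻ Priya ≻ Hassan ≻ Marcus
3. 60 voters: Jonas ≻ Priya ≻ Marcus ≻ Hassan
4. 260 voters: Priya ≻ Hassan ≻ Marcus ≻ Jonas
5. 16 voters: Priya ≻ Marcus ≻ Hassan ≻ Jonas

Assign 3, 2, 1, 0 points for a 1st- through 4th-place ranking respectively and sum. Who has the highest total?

Priya: 52·2 + 283·2 + 60·2 + 260·3 + 16·3 = 1618
Hassan: 52·1 + 283·1 + 60·0 + 260·2 + 16·1 = 871
Marcus: 52·3 + 283·0 + 60·1 + 260·1 + 16·2 = 508
Jonas: 52·0 + 283·3 + 60·3 + 260·0 + 16·0 = 1029
Priya has the highest Borda score (1618).

Priya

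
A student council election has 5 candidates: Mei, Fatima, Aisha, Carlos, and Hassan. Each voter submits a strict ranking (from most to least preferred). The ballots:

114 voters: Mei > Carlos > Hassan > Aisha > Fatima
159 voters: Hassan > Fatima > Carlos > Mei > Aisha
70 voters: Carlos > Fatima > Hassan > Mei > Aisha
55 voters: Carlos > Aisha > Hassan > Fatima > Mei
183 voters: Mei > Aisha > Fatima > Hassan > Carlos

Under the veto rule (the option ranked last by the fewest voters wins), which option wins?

Last-place votes: Mei 55, Fatima 114, Aisha 229, Carlos 183, Hassan 0.
Hassan is ranked last by the fewest voters, so Hassan wins.

Hassan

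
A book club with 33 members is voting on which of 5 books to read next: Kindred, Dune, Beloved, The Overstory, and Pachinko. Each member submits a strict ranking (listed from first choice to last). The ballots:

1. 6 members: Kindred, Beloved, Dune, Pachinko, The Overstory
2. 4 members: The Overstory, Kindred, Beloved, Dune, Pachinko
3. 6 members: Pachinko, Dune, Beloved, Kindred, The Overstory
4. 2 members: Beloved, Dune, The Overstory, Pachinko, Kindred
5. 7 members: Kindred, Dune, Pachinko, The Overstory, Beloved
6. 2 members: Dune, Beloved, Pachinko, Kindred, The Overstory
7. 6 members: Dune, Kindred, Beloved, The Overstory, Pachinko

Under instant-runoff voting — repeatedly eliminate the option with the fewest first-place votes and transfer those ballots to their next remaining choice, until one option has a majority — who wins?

Kindred

Round 1: Kindred 13, Dune 8, Beloved 2, The Overstory 4, Pachinko 6. Eliminate Beloved.
Round 2: Kindred 13, Dune 10, The Overstory 4, Pachinko 6. Eliminate The Overstory.
Round 3: Kindred 17, Dune 10, Pachinko 6. Kindred has a majority.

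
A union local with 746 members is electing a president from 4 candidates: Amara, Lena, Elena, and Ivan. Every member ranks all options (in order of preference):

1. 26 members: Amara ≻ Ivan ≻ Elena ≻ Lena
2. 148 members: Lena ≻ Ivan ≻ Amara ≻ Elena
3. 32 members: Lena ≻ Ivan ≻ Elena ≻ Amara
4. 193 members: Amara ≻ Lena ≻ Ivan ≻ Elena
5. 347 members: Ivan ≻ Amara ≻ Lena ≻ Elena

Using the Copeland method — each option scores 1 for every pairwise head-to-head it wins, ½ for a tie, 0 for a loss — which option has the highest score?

Amara: beats Lena and Elena; loses to Ivan → score 2.
Lena: beats Elena; ties Ivan; loses to Amara → score 1.5.
Elena: loses to Amara, Lena, and Ivan → score 0.
Ivan: beats Amara and Elena; ties Lena → score 2.5.
Ivan has the best pairwise record.

Ivan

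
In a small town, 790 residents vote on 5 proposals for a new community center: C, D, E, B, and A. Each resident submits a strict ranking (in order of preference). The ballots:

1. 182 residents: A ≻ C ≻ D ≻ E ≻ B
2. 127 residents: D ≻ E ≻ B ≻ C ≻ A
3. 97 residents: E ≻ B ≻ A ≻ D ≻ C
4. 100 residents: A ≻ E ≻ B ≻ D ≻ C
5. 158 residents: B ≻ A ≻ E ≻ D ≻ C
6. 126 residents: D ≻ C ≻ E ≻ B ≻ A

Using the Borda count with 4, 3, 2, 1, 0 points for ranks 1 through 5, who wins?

E

C: 182·3 + 127·1 + 97·0 + 100·0 + 158·0 + 126·3 = 1051
D: 182·2 + 127·4 + 97·1 + 100·1 + 158·1 + 126·4 = 1731
E: 182·1 + 127·3 + 97·4 + 100·3 + 158·2 + 126·2 = 1819
B: 182·0 + 127·2 + 97·3 + 100·2 + 158·4 + 126·1 = 1503
A: 182·4 + 127·0 + 97·2 + 100·4 + 158·3 + 126·0 = 1796
E has the highest Borda score (1819).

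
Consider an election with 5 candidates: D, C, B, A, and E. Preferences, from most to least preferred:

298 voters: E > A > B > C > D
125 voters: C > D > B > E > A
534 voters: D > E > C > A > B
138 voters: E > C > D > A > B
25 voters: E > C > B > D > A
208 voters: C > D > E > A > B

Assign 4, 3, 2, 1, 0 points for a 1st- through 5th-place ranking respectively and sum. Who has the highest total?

E

D: 298·0 + 125·3 + 534·4 + 138·2 + 25·1 + 208·3 = 3436
C: 298·1 + 125·4 + 534·2 + 138·3 + 25·3 + 208·4 = 3187
B: 298·2 + 125·2 + 534·0 + 138·0 + 25·2 + 208·0 = 896
A: 298·3 + 125·0 + 534·1 + 138·1 + 25·0 + 208·1 = 1774
E: 298·4 + 125·1 + 534·3 + 138·4 + 25·4 + 208·2 = 3987
E has the highest Borda score (3987).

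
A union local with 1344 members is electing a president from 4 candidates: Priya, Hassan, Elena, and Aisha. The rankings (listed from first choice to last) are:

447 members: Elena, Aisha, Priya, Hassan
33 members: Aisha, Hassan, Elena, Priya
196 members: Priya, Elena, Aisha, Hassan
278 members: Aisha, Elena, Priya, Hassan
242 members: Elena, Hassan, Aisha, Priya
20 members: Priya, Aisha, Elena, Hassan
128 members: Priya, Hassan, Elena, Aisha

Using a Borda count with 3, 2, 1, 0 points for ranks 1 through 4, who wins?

Elena

Priya: 447·1 + 33·0 + 196·3 + 278·1 + 242·0 + 20·3 + 128·3 = 1757
Hassan: 447·0 + 33·2 + 196·0 + 278·0 + 242·2 + 20·0 + 128·2 = 806
Elena: 447·3 + 33·1 + 196·2 + 278·2 + 242·3 + 20·1 + 128·1 = 3196
Aisha: 447·2 + 33·3 + 196·1 + 278·3 + 242·1 + 20·2 + 128·0 = 2305
Elena has the highest Borda score (3196).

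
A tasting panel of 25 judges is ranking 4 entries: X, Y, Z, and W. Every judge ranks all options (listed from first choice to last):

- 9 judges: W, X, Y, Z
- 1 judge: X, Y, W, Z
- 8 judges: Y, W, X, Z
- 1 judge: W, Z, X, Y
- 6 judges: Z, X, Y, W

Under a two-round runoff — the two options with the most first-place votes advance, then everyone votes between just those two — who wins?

Round 1 first-place votes: X 1, Y 8, Z 6, W 10.
W and Y advance.
Runoff: W is preferred to Y by 10 voters; Y by 15.
Y wins the runoff.

Y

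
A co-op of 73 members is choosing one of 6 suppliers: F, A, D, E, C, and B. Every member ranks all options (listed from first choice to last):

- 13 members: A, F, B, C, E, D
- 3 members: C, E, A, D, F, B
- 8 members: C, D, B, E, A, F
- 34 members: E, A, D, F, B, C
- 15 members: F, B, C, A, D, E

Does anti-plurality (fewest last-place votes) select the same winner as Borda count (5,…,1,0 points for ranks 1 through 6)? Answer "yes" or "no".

Anti-plurality — last-place votes: F 8, A 0, D 13, E 15, C 34, B 3. Winner: A.
Borda — scores: F 198, A 248, D 155, E 211, C 126, B 157. Winner: A.
The two methods agree.

yes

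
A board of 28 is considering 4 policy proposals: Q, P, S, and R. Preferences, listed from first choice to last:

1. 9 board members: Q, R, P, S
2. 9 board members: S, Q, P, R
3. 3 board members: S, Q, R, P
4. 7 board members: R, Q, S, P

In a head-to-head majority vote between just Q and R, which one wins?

Voters preferring Q to R: 21; preferring R to Q: 7.
Q wins the head-to-head.

Q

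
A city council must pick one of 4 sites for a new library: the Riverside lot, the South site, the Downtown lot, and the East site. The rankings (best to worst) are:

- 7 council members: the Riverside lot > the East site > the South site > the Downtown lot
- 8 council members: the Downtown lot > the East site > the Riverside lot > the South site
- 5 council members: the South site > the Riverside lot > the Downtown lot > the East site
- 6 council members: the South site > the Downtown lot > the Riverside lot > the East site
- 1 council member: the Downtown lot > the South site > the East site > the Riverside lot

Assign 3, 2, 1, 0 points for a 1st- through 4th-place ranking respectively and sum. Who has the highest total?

the Riverside lot: 7·3 + 8·1 + 5·2 + 6·1 + 1·0 = 45
the South site: 7·1 + 8·0 + 5·3 + 6·3 + 1·2 = 42
the Downtown lot: 7·0 + 8·3 + 5·1 + 6·2 + 1·3 = 44
the East site: 7·2 + 8·2 + 5·0 + 6·0 + 1·1 = 31
the Riverside lot has the highest Borda score (45).

the Riverside lot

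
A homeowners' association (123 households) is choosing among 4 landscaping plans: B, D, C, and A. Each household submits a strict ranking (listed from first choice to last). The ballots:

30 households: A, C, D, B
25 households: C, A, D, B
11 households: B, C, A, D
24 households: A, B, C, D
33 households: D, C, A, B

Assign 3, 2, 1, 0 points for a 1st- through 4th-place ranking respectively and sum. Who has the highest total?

B: 30·0 + 25·0 + 11·3 + 24·2 + 33·0 = 81
D: 30·1 + 25·1 + 11·0 + 24·0 + 33·3 = 154
C: 30·2 + 25·3 + 11·2 + 24·1 + 33·2 = 247
A: 30·3 + 25·2 + 11·1 + 24·3 + 33·1 = 256
A has the highest Borda score (256).

A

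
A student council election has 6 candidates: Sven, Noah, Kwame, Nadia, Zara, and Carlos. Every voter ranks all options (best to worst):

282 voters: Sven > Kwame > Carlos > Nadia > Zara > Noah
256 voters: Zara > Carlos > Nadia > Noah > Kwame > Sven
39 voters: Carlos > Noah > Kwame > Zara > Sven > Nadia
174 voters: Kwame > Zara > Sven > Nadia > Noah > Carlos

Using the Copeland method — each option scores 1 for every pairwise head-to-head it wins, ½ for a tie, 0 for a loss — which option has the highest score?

Kwame

Sven: beats Noah, Nadia, and Carlos; loses to Kwame and Zara → score 3.
Noah: loses to Sven, Kwame, Nadia, Zara, and Carlos → score 0.
Kwame: beats Sven, Noah, Nadia, Zara, and Carlos → score 5.
Nadia: beats Noah; loses to Sven, Kwame, Zara, and Carlos → score 1.
Zara: beats Sven, Noah, Nadia, and Carlos; loses to Kwame → score 4.
Carlos: beats Noah and Nadia; loses to Sven, Kwame, and Zara → score 2.
Kwame has the best pairwise record.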